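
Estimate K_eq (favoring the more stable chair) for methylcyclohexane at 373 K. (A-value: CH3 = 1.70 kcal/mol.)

One chair has the methyl group axial (E = 1.70 kcal/mol) and the other has it equatorial (E = 0).
ΔG = 1.70 kcal/mol between the two chairs.
K = exp(ΔG/RT) with R = 1.987×10⁻³ kcal mol⁻¹ K⁻¹ and T = 373 K gives K ≈ 9.91.

K ≈ 9.91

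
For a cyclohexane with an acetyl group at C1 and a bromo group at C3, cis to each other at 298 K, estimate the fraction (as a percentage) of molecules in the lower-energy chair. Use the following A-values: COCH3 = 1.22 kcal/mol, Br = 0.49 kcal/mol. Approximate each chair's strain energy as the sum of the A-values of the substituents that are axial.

94.7%

C1 and C3 have the same parity, so for the cis isomer the two substituents are e,e in one chair and a,a in the other.
Chair I (acetyl axial, bromo axial): E = 1.71 kcal/mol; chair II (acetyl equatorial, bromo equatorial): E = 0.00 kcal/mol.
ΔG = 1.71 kcal/mol between the two chairs.
K = exp(ΔG/RT) with R = 1.987×10⁻³ kcal mol⁻¹ K⁻¹ and T = 298 K gives K ≈ 18.
Fraction in the lower-energy chair = K/(K+1) = 94.7%.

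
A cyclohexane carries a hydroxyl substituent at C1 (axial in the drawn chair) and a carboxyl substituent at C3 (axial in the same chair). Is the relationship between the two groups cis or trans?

cis

C1 and C3 have the same parity, so their axial bonds point in the same direction.
With same-parity carbons, two substituents on the same face are both axial or both equatorial; opposite faces give one of each.
Here the groups are axial/axial → same face → cis.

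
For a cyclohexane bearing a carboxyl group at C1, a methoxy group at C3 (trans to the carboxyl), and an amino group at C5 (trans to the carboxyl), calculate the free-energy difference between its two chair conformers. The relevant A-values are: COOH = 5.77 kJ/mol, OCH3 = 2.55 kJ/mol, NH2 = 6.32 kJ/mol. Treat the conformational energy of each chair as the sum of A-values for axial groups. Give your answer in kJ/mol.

Chair I (carboxyl axial, methoxy equatorial, amino equatorial): E = 5.77 kJ/mol.
Chair II (carboxyl equatorial, methoxy axial, amino axial): E = 8.87 kJ/mol.
ΔE = 8.87 − 5.77 = 3.10 kJ/mol; chair I is more stable.

3.10 kJ/mol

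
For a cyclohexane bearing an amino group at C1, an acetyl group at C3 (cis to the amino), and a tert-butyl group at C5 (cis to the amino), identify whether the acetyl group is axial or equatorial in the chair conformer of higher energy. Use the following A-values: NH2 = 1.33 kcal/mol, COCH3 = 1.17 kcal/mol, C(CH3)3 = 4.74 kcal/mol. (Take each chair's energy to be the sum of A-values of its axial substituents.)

Chair I (amino axial, acetyl axial, tert-butyl axial): E = 7.24 kcal/mol.
Chair II (amino equatorial, acetyl equatorial, tert-butyl equatorial): E = 0.00 kcal/mol.
Chair I is the less stable (higher-energy) conformer, and in that chair the acetyl group is axial.

axial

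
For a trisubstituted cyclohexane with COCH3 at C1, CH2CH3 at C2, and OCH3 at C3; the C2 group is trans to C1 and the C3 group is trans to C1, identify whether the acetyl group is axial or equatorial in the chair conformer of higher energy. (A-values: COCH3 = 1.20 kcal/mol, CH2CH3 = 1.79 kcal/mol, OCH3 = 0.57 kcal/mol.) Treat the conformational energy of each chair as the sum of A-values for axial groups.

axial

Chair I (acetyl axial, ethyl axial, methoxy equatorial): E = 2.99 kcal/mol.
Chair II (acetyl equatorial, ethyl equatorial, methoxy axial): E = 0.57 kcal/mol.
Chair I is the less stable (higher-energy) conformer, and in that chair the acetyl group is axial.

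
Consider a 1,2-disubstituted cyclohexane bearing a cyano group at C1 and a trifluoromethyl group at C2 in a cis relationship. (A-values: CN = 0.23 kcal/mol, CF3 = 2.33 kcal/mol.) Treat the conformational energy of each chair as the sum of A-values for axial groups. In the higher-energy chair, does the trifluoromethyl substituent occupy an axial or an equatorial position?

axial

C1 and C2 have opposite parity, so for the cis isomer the two substituents are one axial and one equatorial in each chair.
Chair I (cyano axial, trifluoromethyl equatorial): E = 0.23 kcal/mol.
Chair II (cyano equatorial, trifluoromethyl axial): E = 2.33 kcal/mol.
Chair II is the less stable (higher-energy) conformer, and in that chair the trifluoromethyl group is axial.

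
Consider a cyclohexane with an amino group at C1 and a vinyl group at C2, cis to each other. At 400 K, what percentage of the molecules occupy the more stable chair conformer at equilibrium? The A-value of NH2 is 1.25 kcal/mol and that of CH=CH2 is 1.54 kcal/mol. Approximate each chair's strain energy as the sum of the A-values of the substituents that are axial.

C1 and C2 have opposite parity, so for the cis isomer the two substituents are one axial and one equatorial in each chair.
Chair I (amino axial, vinyl equatorial): E = 1.25 kcal/mol; chair II (amino equatorial, vinyl axial): E = 1.54 kcal/mol.
ΔG = 0.29 kcal/mol between the two chairs.
K = exp(ΔG/RT) with R = 1.987×10⁻³ kcal mol⁻¹ K⁻¹ and T = 400 K gives K ≈ 1.44.
Fraction in the lower-energy chair = K/(K+1) = 59.0%.

59.0%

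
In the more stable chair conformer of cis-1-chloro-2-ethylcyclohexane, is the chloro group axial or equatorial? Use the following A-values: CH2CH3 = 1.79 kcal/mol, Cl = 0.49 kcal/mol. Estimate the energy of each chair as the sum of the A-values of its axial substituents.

axial

C1 and C2 have opposite parity, so for the cis isomer the two substituents are one axial and one equatorial in each chair.
Chair I (ethyl axial, chloro equatorial): E = 1.79 kcal/mol.
Chair II (ethyl equatorial, chloro axial): E = 0.49 kcal/mol.
Chair II is the more stable (lower-energy) conformer, and in that chair the chloro group is axial.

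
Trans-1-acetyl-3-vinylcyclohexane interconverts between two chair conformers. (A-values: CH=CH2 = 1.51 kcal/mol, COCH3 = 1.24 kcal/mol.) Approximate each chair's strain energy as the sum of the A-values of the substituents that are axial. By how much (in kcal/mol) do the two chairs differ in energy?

0.27 kcal/mol

C1 and C3 have the same parity, so for the trans isomer the two substituents are one axial and one equatorial in each chair.
Chair I (vinyl axial, acetyl equatorial): E = 1.51 kcal/mol.
Chair II (vinyl equatorial, acetyl axial): E = 1.24 kcal/mol.
ΔE = 1.51 − 1.24 = 0.27 kcal/mol; chair II is more stable.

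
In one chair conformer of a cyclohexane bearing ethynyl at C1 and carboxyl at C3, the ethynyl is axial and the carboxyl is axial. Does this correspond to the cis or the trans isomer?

C1 and C3 have the same parity, so their axial bonds point in the same direction.
With same-parity carbons, two substituents on the same face are both axial or both equatorial; opposite faces give one of each.
Here the groups are axial/axial → same face → cis.

cis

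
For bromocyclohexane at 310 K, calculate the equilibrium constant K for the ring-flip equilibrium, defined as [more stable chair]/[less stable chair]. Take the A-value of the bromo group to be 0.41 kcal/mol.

One chair has the bromo group axial (E = 0.41 kcal/mol) and the other has it equatorial (E = 0).
ΔG = 0.41 kcal/mol between the two chairs.
K = exp(ΔG/RT) with R = 1.987×10⁻³ kcal mol⁻¹ K⁻¹ and T = 310 K gives K ≈ 1.95.

K ≈ 1.95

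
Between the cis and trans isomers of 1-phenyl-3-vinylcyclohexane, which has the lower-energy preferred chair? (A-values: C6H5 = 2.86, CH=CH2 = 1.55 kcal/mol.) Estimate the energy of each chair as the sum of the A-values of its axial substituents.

At 1,3 positions (parity same): cis → (e,e or a,a); trans → (a,e or e,a).
Best chair for cis: E = 0.00 kcal/mol; best chair for trans: E = 1.55 kcal/mol.
The cis isomer is lower by 1.55 kcal/mol.

cis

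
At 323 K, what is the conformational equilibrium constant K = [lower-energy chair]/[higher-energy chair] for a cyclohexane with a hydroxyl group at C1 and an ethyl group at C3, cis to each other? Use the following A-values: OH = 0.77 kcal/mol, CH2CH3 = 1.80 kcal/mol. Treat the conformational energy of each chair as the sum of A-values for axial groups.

K ≈ 54.8

C1 and C3 have the same parity, so for the cis isomer the two substituents are e,e in one chair and a,a in the other.
Chair I (hydroxyl axial, ethyl axial): E = 2.57 kcal/mol; chair II (hydroxyl equatorial, ethyl equatorial): E = 0.00 kcal/mol.
ΔG = 2.57 kcal/mol between the two chairs.
K = exp(ΔG/RT) with R = 1.987×10⁻³ kcal mol⁻¹ K⁻¹ and T = 323 K gives K ≈ 54.8.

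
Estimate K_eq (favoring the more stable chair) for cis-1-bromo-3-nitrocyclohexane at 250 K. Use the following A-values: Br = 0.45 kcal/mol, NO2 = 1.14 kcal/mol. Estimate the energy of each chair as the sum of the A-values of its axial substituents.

K ≈ 24.6

C1 and C3 have the same parity, so for the cis isomer the two substituents are e,e in one chair and a,a in the other.
Chair I (bromo axial, nitro axial): E = 1.59 kcal/mol; chair II (bromo equatorial, nitro equatorial): E = 0.00 kcal/mol.
ΔG = 1.59 kcal/mol between the two chairs.
K = exp(ΔG/RT) with R = 1.987×10⁻³ kcal mol⁻¹ K⁻¹ and T = 250 K gives K ≈ 24.6.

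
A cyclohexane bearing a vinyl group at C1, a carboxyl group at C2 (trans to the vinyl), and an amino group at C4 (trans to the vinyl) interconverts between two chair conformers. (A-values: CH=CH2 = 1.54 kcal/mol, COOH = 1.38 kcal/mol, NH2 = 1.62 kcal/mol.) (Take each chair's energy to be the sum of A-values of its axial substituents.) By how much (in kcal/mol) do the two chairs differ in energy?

4.54 kcal/mol

Chair I (vinyl axial, carboxyl axial, amino axial): E = 4.54 kcal/mol.
Chair II (vinyl equatorial, carboxyl equatorial, amino equatorial): E = 0.00 kcal/mol.
ΔE = 4.54 − 0.00 = 4.54 kcal/mol; chair II is more stable.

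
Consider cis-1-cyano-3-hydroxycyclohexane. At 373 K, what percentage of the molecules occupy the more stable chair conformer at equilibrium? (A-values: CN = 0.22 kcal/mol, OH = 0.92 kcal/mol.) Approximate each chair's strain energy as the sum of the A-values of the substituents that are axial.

82.3%

C1 and C3 have the same parity, so for the cis isomer the two substituents are e,e in one chair and a,a in the other.
Chair I (cyano axial, hydroxyl axial): E = 1.14 kcal/mol; chair II (cyano equatorial, hydroxyl equatorial): E = 0.00 kcal/mol.
ΔG = 1.14 kcal/mol between the two chairs.
K = exp(ΔG/RT) with R = 1.987×10⁻³ kcal mol⁻¹ K⁻¹ and T = 373 K gives K ≈ 4.66.
Fraction in the lower-energy chair = K/(K+1) = 82.3%.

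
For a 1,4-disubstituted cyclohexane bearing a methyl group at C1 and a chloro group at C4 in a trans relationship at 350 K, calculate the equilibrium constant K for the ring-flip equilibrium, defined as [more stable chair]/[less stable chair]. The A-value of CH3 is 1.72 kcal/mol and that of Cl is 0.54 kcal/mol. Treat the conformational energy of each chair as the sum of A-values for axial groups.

K ≈ 25.8

C1 and C4 have opposite parity, so for the trans isomer the two substituents are e,e in one chair and a,a in the other.
Chair I (methyl axial, chloro axial): E = 2.26 kcal/mol; chair II (methyl equatorial, chloro equatorial): E = 0.00 kcal/mol.
ΔG = 2.26 kcal/mol between the two chairs.
K = exp(ΔG/RT) with R = 1.987×10⁻³ kcal mol⁻¹ K⁻¹ and T = 350 K gives K ≈ 25.8.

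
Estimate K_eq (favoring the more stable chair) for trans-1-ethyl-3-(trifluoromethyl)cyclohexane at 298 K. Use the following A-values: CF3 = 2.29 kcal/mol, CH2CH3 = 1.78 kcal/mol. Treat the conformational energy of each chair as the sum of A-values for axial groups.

C1 and C3 have the same parity, so for the trans isomer the two substituents are one axial and one equatorial in each chair.
Chair I (trifluoromethyl axial, ethyl equatorial): E = 2.29 kcal/mol; chair II (trifluoromethyl equatorial, ethyl axial): E = 1.78 kcal/mol.
ΔG = 0.51 kcal/mol between the two chairs.
K = exp(ΔG/RT) with R = 1.987×10⁻³ kcal mol⁻¹ K⁻¹ and T = 298 K gives K ≈ 2.37.

K ≈ 2.37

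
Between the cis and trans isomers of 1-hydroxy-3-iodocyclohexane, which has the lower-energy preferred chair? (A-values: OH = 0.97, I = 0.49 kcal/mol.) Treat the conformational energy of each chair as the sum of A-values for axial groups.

At 1,3 positions (parity same): cis → (e,e or a,a); trans → (a,e or e,a).
Best chair for cis: E = 0.00 kcal/mol; best chair for trans: E = 0.49 kcal/mol.
The cis isomer is lower by 0.49 kcal/mol.

cis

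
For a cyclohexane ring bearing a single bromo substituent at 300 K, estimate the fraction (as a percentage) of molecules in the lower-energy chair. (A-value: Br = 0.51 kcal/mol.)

One chair has the bromo group axial (E = 0.51 kcal/mol) and the other has it equatorial (E = 0).
ΔG = 0.51 kcal/mol between the two chairs.
K = exp(ΔG/RT) with R = 1.987×10⁻³ kcal mol⁻¹ K⁻¹ and T = 300 K gives K ≈ 2.35.
Fraction in the lower-energy chair = K/(K+1) = 70.2%.

70.2%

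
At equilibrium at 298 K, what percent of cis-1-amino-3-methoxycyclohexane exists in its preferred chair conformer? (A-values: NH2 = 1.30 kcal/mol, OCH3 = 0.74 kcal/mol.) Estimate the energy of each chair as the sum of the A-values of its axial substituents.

96.9%

C1 and C3 have the same parity, so for the cis isomer the two substituents are e,e in one chair and a,a in the other.
Chair I (amino axial, methoxy axial): E = 2.04 kcal/mol; chair II (amino equatorial, methoxy equatorial): E = 0.00 kcal/mol.
ΔG = 2.04 kcal/mol between the two chairs.
K = exp(ΔG/RT) with R = 1.987×10⁻³ kcal mol⁻¹ K⁻¹ and T = 298 K gives K ≈ 31.3.
Fraction in the lower-energy chair = K/(K+1) = 96.9%.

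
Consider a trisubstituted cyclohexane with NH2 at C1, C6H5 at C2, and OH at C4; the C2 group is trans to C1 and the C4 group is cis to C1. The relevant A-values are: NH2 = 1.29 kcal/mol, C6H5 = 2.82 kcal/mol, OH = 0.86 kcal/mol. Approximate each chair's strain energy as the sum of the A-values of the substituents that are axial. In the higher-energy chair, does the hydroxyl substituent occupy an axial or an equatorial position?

Chair I (amino axial, phenyl axial, hydroxyl equatorial): E = 4.11 kcal/mol.
Chair II (amino equatorial, phenyl equatorial, hydroxyl axial): E = 0.86 kcal/mol.
Chair I is the less stable (higher-energy) conformer, and in that chair the hydroxyl group is equatorial.

equatorial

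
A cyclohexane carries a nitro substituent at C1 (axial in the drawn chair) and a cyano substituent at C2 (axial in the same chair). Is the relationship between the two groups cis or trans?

trans

C1 and C2 have opposite parity, so their axial bonds point in opposite directions.
With opposite-parity carbons, two substituents on the same face are one axial and one equatorial; opposite faces give both axial or both equatorial.
Here the groups are axial/axial → opposite face → trans.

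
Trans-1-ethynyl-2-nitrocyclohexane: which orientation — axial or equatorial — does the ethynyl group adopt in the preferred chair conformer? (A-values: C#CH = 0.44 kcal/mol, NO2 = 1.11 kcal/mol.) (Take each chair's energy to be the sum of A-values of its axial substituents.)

equatorial

C1 and C2 have opposite parity, so for the trans isomer the two substituents are e,e in one chair and a,a in the other.
Chair I (ethynyl axial, nitro axial): E = 1.55 kcal/mol.
Chair II (ethynyl equatorial, nitro equatorial): E = 0.00 kcal/mol.
Chair II is the more stable (lower-energy) conformer, and in that chair the ethynyl group is equatorial.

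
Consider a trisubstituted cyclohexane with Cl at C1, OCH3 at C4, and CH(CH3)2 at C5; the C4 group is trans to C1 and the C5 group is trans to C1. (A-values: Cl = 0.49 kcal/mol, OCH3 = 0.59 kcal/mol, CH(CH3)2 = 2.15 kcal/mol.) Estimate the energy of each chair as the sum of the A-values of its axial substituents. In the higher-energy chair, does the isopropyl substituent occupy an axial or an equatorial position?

axial

Chair I (chloro axial, methoxy axial, isopropyl equatorial): E = 1.08 kcal/mol.
Chair II (chloro equatorial, methoxy equatorial, isopropyl axial): E = 2.15 kcal/mol.
Chair II is the less stable (higher-energy) conformer, and in that chair the isopropyl group is axial.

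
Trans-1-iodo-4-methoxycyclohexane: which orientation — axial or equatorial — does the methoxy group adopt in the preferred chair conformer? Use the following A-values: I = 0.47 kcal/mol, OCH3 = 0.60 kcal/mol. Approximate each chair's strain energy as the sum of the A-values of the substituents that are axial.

C1 and C4 have opposite parity, so for the trans isomer the two substituents are e,e in one chair and a,a in the other.
Chair I (iodo axial, methoxy axial): E = 1.07 kcal/mol.
Chair II (iodo equatorial, methoxy equatorial): E = 0.00 kcal/mol.
Chair II is the more stable (lower-energy) conformer, and in that chair the methoxy group is equatorial.

equatorial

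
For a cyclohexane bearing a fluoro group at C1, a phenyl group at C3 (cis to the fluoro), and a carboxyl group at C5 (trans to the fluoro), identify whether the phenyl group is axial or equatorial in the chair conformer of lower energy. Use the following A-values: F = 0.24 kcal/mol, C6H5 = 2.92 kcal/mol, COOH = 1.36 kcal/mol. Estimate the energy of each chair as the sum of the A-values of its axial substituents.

equatorial

Chair I (fluoro axial, phenyl axial, carboxyl equatorial): E = 3.16 kcal/mol.
Chair II (fluoro equatorial, phenyl equatorial, carboxyl axial): E = 1.36 kcal/mol.
Chair II is the more stable (lower-energy) conformer, and in that chair the phenyl group is equatorial.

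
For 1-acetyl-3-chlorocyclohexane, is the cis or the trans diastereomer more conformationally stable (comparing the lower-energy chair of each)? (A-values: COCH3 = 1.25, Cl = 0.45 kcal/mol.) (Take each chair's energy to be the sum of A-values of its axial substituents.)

At 1,3 positions (parity same): cis → (e,e or a,a); trans → (a,e or e,a).
Best chair for cis: E = 0.00 kcal/mol; best chair for trans: E = 0.45 kcal/mol.
The cis isomer is lower by 0.45 kcal/mol.

cis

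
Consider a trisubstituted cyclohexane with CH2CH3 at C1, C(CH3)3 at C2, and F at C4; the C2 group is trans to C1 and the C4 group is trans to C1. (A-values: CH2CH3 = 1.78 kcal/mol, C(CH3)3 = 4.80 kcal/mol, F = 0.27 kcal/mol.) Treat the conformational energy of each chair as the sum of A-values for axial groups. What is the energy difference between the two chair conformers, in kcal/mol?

6.85 kcal/mol

Chair I (ethyl axial, tert-butyl axial, fluoro axial): E = 6.85 kcal/mol.
Chair II (ethyl equatorial, tert-butyl equatorial, fluoro equatorial): E = 0.00 kcal/mol.
ΔE = 6.85 − 0.00 = 6.85 kcal/mol; chair II is more stable.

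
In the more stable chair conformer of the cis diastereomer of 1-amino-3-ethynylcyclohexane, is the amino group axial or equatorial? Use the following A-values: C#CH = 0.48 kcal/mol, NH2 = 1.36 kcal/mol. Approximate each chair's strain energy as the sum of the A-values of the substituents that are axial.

equatorial

C1 and C3 have the same parity, so for the cis isomer the two substituents are e,e in one chair and a,a in the other.
Chair I (ethynyl axial, amino axial): E = 1.84 kcal/mol.
Chair II (ethynyl equatorial, amino equatorial): E = 0.00 kcal/mol.
Chair II is the more stable (lower-energy) conformer, and in that chair the amino group is equatorial.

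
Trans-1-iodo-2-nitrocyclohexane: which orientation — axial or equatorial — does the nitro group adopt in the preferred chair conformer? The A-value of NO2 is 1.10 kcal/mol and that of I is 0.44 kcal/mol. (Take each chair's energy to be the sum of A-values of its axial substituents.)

equatorial

C1 and C2 have opposite parity, so for the trans isomer the two substituents are e,e in one chair and a,a in the other.
Chair I (nitro axial, iodo axial): E = 1.54 kcal/mol.
Chair II (nitro equatorial, iodo equatorial): E = 0.00 kcal/mol.
Chair II is the more stable (lower-energy) conformer, and in that chair the nitro group is equatorial.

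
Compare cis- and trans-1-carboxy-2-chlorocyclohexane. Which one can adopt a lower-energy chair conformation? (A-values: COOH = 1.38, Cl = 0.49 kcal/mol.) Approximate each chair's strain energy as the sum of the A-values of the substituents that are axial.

At 1,2 positions (parity opposite): cis → (a,e or e,a); trans → (e,e or a,a).
Best chair for cis: E = 0.49 kcal/mol; best chair for trans: E = 0.00 kcal/mol.
The trans isomer is lower by 0.49 kcal/mol.

trans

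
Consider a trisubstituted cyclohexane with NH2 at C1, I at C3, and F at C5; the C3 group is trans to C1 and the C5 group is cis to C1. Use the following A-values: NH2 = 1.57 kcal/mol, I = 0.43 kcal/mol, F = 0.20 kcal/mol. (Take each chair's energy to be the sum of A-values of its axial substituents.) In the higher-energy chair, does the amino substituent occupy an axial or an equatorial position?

Chair I (amino axial, iodo equatorial, fluoro axial): E = 1.77 kcal/mol.
Chair II (amino equatorial, iodo axial, fluoro equatorial): E = 0.43 kcal/mol.
Chair I is the less stable (higher-energy) conformer, and in that chair the amino group is axial.

axial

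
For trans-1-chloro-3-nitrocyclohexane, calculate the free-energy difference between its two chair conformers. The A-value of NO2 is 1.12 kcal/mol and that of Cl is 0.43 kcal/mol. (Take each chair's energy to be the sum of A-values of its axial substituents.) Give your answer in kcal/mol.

C1 and C3 have the same parity, so for the trans isomer the two substituents are one axial and one equatorial in each chair.
Chair I (nitro axial, chloro equatorial): E = 1.12 kcal/mol.
Chair II (nitro equatorial, chloro axial): E = 0.43 kcal/mol.
ΔE = 1.12 − 0.43 = 0.69 kcal/mol; chair II is more stable.

0.69 kcal/mol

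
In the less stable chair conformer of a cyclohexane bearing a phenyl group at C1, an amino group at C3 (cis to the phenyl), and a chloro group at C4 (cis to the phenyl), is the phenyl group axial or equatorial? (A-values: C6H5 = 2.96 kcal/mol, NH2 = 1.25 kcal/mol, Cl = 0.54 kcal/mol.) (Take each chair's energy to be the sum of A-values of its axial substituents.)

axial

Chair I (phenyl axial, amino axial, chloro equatorial): E = 4.21 kcal/mol.
Chair II (phenyl equatorial, amino equatorial, chloro axial): E = 0.54 kcal/mol.
Chair I is the less stable (higher-energy) conformer, and in that chair the phenyl group is axial.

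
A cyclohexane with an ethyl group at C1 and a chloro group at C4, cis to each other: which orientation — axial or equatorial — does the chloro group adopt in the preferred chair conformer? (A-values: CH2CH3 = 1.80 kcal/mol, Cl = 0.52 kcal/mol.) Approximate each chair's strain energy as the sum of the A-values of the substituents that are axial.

C1 and C4 have opposite parity, so for the cis isomer the two substituents are one axial and one equatorial in each chair.
Chair I (ethyl axial, chloro equatorial): E = 1.80 kcal/mol.
Chair II (ethyl equatorial, chloro axial): E = 0.52 kcal/mol.
Chair II is the more stable (lower-energy) conformer, and in that chair the chloro group is axial.

axial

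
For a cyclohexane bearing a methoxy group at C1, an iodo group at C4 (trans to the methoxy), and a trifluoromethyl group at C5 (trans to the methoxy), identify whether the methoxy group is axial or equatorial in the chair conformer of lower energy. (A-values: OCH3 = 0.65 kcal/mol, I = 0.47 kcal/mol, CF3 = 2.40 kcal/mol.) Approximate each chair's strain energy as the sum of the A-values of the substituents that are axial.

axial

Chair I (methoxy axial, iodo axial, trifluoromethyl equatorial): E = 1.12 kcal/mol.
Chair II (methoxy equatorial, iodo equatorial, trifluoromethyl axial): E = 2.40 kcal/mol.
Chair I is the more stable (lower-energy) conformer, and in that chair the methoxy group is axial.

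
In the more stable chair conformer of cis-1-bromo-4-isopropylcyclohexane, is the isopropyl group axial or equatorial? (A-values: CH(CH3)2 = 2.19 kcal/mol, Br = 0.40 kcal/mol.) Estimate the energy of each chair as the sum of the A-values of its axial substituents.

C1 and C4 have opposite parity, so for the cis isomer the two substituents are one axial and one equatorial in each chair.
Chair I (isopropyl axial, bromo equatorial): E = 2.19 kcal/mol.
Chair II (isopropyl equatorial, bromo axial): E = 0.40 kcal/mol.
Chair II is the more stable (lower-energy) conformer, and in that chair the isopropyl group is equatorial.

equatorial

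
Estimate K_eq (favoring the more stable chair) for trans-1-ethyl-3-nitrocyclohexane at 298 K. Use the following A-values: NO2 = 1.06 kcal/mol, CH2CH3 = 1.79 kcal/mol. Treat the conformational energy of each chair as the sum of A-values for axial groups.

K ≈ 3.43

C1 and C3 have the same parity, so for the trans isomer the two substituents are one axial and one equatorial in each chair.
Chair I (nitro axial, ethyl equatorial): E = 1.06 kcal/mol; chair II (nitro equatorial, ethyl axial): E = 1.79 kcal/mol.
ΔG = 0.73 kcal/mol between the two chairs.
K = exp(ΔG/RT) with R = 1.987×10⁻³ kcal mol⁻¹ K⁻¹ and T = 298 K gives K ≈ 3.43.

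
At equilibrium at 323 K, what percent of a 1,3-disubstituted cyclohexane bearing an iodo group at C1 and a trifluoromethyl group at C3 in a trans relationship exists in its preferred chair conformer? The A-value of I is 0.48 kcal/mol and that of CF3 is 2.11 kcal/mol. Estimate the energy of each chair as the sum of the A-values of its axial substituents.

C1 and C3 have the same parity, so for the trans isomer the two substituents are one axial and one equatorial in each chair.
Chair I (iodo axial, trifluoromethyl equatorial): E = 0.48 kcal/mol; chair II (iodo equatorial, trifluoromethyl axial): E = 2.11 kcal/mol.
ΔG = 1.63 kcal/mol between the two chairs.
K = exp(ΔG/RT) with R = 1.987×10⁻³ kcal mol⁻¹ K⁻¹ and T = 323 K gives K ≈ 12.7.
Fraction in the lower-energy chair = K/(K+1) = 92.7%.

92.7%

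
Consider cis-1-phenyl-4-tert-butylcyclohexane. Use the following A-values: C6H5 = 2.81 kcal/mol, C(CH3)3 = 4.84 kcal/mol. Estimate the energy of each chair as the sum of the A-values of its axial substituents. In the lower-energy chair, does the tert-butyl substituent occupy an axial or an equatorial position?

C1 and C4 have opposite parity, so for the cis isomer the two substituents are one axial and one equatorial in each chair.
Chair I (phenyl axial, tert-butyl equatorial): E = 2.81 kcal/mol.
Chair II (phenyl equatorial, tert-butyl axial): E = 4.84 kcal/mol.
Chair I is the more stable (lower-energy) conformer, and in that chair the tert-butyl group is equatorial.

equatorial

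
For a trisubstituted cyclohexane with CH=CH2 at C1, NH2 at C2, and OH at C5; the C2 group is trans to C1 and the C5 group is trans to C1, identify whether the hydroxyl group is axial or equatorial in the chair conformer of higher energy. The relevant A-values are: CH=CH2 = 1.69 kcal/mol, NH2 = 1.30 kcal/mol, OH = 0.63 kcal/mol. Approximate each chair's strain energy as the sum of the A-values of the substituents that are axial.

equatorial

Chair I (vinyl axial, amino axial, hydroxyl equatorial): E = 2.99 kcal/mol.
Chair II (vinyl equatorial, amino equatorial, hydroxyl axial): E = 0.63 kcal/mol.
Chair I is the less stable (higher-energy) conformer, and in that chair the hydroxyl group is equatorial.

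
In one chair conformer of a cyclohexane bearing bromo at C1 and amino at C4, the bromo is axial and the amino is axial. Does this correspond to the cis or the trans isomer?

C1 and C4 have opposite parity, so their axial bonds point in opposite directions.
With opposite-parity carbons, two substituents on the same face are one axial and one equatorial; opposite faces give both axial or both equatorial.
Here the groups are axial/axial → opposite face → trans.

trans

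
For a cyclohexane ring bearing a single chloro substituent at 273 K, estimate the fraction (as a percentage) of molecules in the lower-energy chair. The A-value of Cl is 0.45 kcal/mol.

One chair has the chloro group axial (E = 0.45 kcal/mol) and the other has it equatorial (E = 0).
ΔG = 0.45 kcal/mol between the two chairs.
K = exp(ΔG/RT) with R = 1.987×10⁻³ kcal mol⁻¹ K⁻¹ and T = 273 K gives K ≈ 2.29.
Fraction in the lower-energy chair = K/(K+1) = 69.6%.

69.6%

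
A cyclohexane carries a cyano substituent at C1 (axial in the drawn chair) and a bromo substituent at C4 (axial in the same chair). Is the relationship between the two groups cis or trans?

C1 and C4 have opposite parity, so their axial bonds point in opposite directions.
With opposite-parity carbons, two substituents on the same face are one axial and one equatorial; opposite faces give both axial or both equatorial.
Here the groups are axial/axial → opposite face → trans.

trans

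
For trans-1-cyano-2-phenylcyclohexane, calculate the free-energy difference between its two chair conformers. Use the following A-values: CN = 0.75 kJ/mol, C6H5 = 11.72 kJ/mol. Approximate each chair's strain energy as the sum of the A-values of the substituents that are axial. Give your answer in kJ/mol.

C1 and C2 have opposite parity, so for the trans isomer the two substituents are e,e in one chair and a,a in the other.
Chair I (cyano axial, phenyl axial): E = 12.47 kJ/mol.
Chair II (cyano equatorial, phenyl equatorial): E = 0.00 kJ/mol.
ΔE = 12.47 − 0.00 = 12.47 kJ/mol; chair II is more stable.

12.47 kJ/mol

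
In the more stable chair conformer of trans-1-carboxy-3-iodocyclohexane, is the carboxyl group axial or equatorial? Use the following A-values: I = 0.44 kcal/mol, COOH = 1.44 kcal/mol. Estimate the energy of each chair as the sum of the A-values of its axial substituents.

equatorial

C1 and C3 have the same parity, so for the trans isomer the two substituents are one axial and one equatorial in each chair.
Chair I (iodo axial, carboxyl equatorial): E = 0.44 kcal/mol.
Chair II (iodo equatorial, carboxyl axial): E = 1.44 kcal/mol.
Chair I is the more stable (lower-energy) conformer, and in that chair the carboxyl group is equatorial.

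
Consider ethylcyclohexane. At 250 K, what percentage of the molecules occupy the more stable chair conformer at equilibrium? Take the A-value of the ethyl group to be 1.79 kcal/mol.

97.3%

One chair has the ethyl group axial (E = 1.79 kcal/mol) and the other has it equatorial (E = 0).
ΔG = 1.79 kcal/mol between the two chairs.
K = exp(ΔG/RT) with R = 1.987×10⁻³ kcal mol⁻¹ K⁻¹ and T = 250 K gives K ≈ 36.7.
Fraction in the lower-energy chair = K/(K+1) = 97.3%.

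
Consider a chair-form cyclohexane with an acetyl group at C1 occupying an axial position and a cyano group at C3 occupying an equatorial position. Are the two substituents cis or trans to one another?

C1 and C3 have the same parity, so their axial bonds point in the same direction.
With same-parity carbons, two substituents on the same face are both axial or both equatorial; opposite faces give one of each.
Here the groups are axial/equatorial → opposite face → trans.

trans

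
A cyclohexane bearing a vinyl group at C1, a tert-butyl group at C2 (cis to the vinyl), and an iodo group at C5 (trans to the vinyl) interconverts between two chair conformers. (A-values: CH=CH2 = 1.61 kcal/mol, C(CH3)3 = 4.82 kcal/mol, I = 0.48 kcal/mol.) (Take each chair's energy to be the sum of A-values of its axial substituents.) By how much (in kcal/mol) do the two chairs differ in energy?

Chair I (vinyl axial, tert-butyl equatorial, iodo equatorial): E = 1.61 kcal/mol.
Chair II (vinyl equatorial, tert-butyl axial, iodo axial): E = 5.30 kcal/mol.
ΔE = 5.30 − 1.61 = 3.69 kcal/mol; chair I is more stable.

3.69 kcal/mol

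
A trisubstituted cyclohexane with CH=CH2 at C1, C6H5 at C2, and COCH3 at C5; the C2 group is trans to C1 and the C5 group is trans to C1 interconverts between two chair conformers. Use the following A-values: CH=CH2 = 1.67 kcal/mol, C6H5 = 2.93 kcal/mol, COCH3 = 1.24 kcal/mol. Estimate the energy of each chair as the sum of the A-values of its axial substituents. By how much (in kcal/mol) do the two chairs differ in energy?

Chair I (vinyl axial, phenyl axial, acetyl equatorial): E = 4.60 kcal/mol.
Chair II (vinyl equatorial, phenyl equatorial, acetyl axial): E = 1.24 kcal/mol.
ΔE = 4.60 − 1.24 = 3.36 kcal/mol; chair II is more stable.

3.36 kcal/mol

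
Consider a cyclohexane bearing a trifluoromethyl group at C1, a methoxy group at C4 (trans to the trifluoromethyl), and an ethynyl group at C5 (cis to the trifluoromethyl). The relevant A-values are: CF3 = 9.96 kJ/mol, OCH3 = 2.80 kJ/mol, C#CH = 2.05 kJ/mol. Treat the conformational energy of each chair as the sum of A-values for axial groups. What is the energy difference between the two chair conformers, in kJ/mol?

14.81 kJ/mol

Chair I (trifluoromethyl axial, methoxy axial, ethynyl axial): E = 14.81 kJ/mol.
Chair II (trifluoromethyl equatorial, methoxy equatorial, ethynyl equatorial): E = 0.00 kJ/mol.
ΔE = 14.81 − 0.00 = 14.81 kJ/mol; chair II is more stable.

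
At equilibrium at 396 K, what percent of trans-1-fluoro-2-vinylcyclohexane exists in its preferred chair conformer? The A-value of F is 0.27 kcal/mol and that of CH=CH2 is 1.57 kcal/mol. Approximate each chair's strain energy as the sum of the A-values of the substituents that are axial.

91.2%

C1 and C2 have opposite parity, so for the trans isomer the two substituents are e,e in one chair and a,a in the other.
Chair I (fluoro axial, vinyl axial): E = 1.84 kcal/mol; chair II (fluoro equatorial, vinyl equatorial): E = 0.00 kcal/mol.
ΔG = 1.84 kcal/mol between the two chairs.
K = exp(ΔG/RT) with R = 1.987×10⁻³ kcal mol⁻¹ K⁻¹ and T = 396 K gives K ≈ 10.4.
Fraction in the lower-energy chair = K/(K+1) = 91.2%.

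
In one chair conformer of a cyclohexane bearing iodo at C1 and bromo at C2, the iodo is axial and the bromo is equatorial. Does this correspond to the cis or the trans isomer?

C1 and C2 have opposite parity, so their axial bonds point in opposite directions.
With opposite-parity carbons, two substituents on the same face are one axial and one equatorial; opposite faces give both axial or both equatorial.
Here the groups are axial/equatorial → same face → cis.

cis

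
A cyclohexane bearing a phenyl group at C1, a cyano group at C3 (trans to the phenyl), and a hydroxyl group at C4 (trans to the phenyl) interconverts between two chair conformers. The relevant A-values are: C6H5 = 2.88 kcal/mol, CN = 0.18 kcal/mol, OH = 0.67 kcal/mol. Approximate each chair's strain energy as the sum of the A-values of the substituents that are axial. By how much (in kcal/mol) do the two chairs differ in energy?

Chair I (phenyl axial, cyano equatorial, hydroxyl axial): E = 3.55 kcal/mol.
Chair II (phenyl equatorial, cyano axial, hydroxyl equatorial): E = 0.18 kcal/mol.
ΔE = 3.55 − 0.18 = 3.37 kcal/mol; chair II is more stable.

3.37 kcal/mol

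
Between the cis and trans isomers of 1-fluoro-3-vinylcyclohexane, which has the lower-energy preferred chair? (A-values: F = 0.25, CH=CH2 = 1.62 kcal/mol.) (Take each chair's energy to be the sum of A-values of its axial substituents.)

cis

At 1,3 positions (parity same): cis → (e,e or a,a); trans → (a,e or e,a).
Best chair for cis: E = 0.00 kcal/mol; best chair for trans: E = 0.25 kcal/mol.
The cis isomer is lower by 0.25 kcal/mol.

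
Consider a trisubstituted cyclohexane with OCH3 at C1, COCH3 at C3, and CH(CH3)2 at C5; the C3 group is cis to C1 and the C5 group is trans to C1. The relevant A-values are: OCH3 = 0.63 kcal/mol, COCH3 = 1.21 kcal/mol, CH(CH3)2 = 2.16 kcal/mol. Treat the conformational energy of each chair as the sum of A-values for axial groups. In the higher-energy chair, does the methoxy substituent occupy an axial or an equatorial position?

Chair I (methoxy axial, acetyl axial, isopropyl equatorial): E = 1.84 kcal/mol.
Chair II (methoxy equatorial, acetyl equatorial, isopropyl axial): E = 2.16 kcal/mol.
Chair II is the less stable (higher-energy) conformer, and in that chair the methoxy group is equatorial.

equatorial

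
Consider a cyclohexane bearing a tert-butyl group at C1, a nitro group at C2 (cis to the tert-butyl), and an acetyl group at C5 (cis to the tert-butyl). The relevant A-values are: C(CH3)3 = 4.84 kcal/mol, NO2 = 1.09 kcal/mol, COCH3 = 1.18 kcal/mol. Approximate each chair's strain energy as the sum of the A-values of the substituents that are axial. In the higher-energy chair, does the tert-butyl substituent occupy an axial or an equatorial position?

axial

Chair I (tert-butyl axial, nitro equatorial, acetyl axial): E = 6.02 kcal/mol.
Chair II (tert-butyl equatorial, nitro axial, acetyl equatorial): E = 1.09 kcal/mol.
Chair I is the less stable (higher-energy) conformer, and in that chair the tert-butyl group is axial.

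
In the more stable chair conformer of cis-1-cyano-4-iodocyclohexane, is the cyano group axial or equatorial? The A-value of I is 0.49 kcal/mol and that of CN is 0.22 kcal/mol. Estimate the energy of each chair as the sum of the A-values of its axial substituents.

axial

C1 and C4 have opposite parity, so for the cis isomer the two substituents are one axial and one equatorial in each chair.
Chair I (iodo axial, cyano equatorial): E = 0.49 kcal/mol.
Chair II (iodo equatorial, cyano axial): E = 0.22 kcal/mol.
Chair II is the more stable (lower-energy) conformer, and in that chair the cyano group is axial.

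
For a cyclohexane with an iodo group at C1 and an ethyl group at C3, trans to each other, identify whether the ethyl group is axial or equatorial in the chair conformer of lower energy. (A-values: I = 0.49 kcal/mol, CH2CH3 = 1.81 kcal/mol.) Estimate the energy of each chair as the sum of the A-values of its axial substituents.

equatorial

C1 and C3 have the same parity, so for the trans isomer the two substituents are one axial and one equatorial in each chair.
Chair I (iodo axial, ethyl equatorial): E = 0.49 kcal/mol.
Chair II (iodo equatorial, ethyl axial): E = 1.81 kcal/mol.
Chair I is the more stable (lower-energy) conformer, and in that chair the ethyl group is equatorial.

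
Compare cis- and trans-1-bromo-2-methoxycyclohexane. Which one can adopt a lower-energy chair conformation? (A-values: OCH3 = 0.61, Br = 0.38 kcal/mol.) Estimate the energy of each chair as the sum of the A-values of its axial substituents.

At 1,2 positions (parity opposite): cis → (a,e or e,a); trans → (e,e or a,a).
Best chair for cis: E = 0.38 kcal/mol; best chair for trans: E = 0.00 kcal/mol.
The trans isomer is lower by 0.38 kcal/mol.

trans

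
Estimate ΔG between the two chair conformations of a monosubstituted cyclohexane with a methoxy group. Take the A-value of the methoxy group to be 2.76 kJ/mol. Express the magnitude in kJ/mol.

A monosubstituted cyclohexane has one chair with the methoxy group axial (E = A = 2.76 kJ/mol) and one with it equatorial (E = 0).
ΔE = 2.76 − 0 = 2.76 kJ/mol.

2.76 kJ/mol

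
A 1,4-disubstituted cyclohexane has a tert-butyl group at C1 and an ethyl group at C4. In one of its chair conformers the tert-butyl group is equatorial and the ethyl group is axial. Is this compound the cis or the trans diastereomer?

C1 and C4 have opposite parity, so their axial bonds point in opposite directions.
With opposite-parity carbons, two substituents on the same face are one axial and one equatorial; opposite faces give both axial or both equatorial.
Here the groups are equatorial/axial → same face → cis.

cis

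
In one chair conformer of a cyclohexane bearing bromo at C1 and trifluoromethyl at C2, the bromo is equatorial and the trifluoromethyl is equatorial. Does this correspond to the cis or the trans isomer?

C1 and C2 have opposite parity, so their axial bonds point in opposite directions.
With opposite-parity carbons, two substituents on the same face are one axial and one equatorial; opposite faces give both axial or both equatorial.
Here the groups are equatorial/equatorial → opposite face → trans.

trans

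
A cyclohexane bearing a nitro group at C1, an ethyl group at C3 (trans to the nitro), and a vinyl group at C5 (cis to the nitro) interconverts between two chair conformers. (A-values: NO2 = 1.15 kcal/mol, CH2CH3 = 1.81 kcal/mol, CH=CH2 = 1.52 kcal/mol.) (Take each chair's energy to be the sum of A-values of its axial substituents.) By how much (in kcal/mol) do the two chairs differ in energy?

0.86 kcal/mol

Chair I (nitro axial, ethyl equatorial, vinyl axial): E = 2.67 kcal/mol.
Chair II (nitro equatorial, ethyl axial, vinyl equatorial): E = 1.81 kcal/mol.
ΔE = 2.67 − 1.81 = 0.86 kcal/mol; chair II is more stable.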